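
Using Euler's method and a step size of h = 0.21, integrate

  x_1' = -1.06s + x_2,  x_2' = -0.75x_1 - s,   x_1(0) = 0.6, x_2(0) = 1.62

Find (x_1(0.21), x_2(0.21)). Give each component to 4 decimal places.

0.9402, 1.5255

Euler on (x_1,x_2): x_1_{n+1} = x_1_n + h·x_1', x_2_{n+1} = x_2_n + h·x_2'.
0.000000: (0.600000, 1.620000); f=(1.620000, -0.450000) → (0.940200, 1.525500)
(x_1(0.21), x_2(0.21)) ≈ (0.9402, 1.5255)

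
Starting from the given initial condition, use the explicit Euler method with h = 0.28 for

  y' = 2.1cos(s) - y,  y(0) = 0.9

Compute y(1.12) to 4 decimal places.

1.5054

Euler: y_{n+1} = y_n + h·f(s_n, y_n).
s=0.000000, y=0.900000: f=1.200000 → y ← 0.900000 + 0.28·1.200000 = 1.236000
s=0.280000, y=1.236000: f=0.782216 → y ← 1.236000 + 0.28·0.782216 = 1.455021
s=0.560000, y=1.455021: f=0.324215 → y ← 1.455021 + 0.28·0.324215 = 1.545801
s=0.840000, y=1.545801: f=-0.144129 → y ← 1.545801 + 0.28·(-0.144129) = 1.505445
y(1.12) ≈ 1.5054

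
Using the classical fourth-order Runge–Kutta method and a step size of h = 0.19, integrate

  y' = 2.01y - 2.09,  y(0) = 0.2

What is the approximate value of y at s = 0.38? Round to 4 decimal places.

RK4: k1 = f(s_n, y_n); k2 = f(s_n + h/2, y_n + (h/2)·k1); k3 = f(s_n + h/2, y_n + (h/2)·k2); k4 = f(s_n + h, y_n + h·k3); y_{n+1} = y_n + (h/6)·(k1 + 2k2 + 2k3 + k4).
s=0.000000, y=0.200000:
  k1 = f(0.000000, 0.200000) = -1.688000
  k2 = f(0.095000, 0.039640) = -2.010324
  k3 = f(0.095000, 0.009019) = -2.071871
  k4 = f(0.190000, -0.193656) = -2.479248
  y ← 0.200000 + (0.19/6)·(k1 + 2k2 + 2k3 + k4) = -0.190502
s=0.190000, y=-0.190502:
  k1 = f(0.190000, -0.190502) = -2.472909
  k2 = f(0.285000, -0.425428) = -2.945111
  k3 = f(0.285000, -0.470287) = -3.035278
  k4 = f(0.380000, -0.767205) = -3.632081
  y ← -0.190502 + (0.19/6)·(k1 + 2k2 + 2k3 + k4) = -0.762584
y(0.38) ≈ -0.7626

-0.7626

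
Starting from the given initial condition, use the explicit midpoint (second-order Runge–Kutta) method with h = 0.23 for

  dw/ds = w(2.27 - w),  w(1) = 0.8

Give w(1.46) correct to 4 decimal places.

Midpoint: k1 = f(s_n, w_n); k2 = f(s_n + h/2, w_n + (h/2)·k1); w_{n+1} = w_n + h·k2.
s=1.000000, w=0.800000:
  k1 = f(1.000000, 0.800000) = 1.176000
  k2 = f(1.115000, 0.935240) = 1.248321
  w ← 0.800000 + 0.23·1.248321 = 1.087114
s=1.230000, w=1.087114:
  k1 = f(1.230000, 1.087114) = 1.285932
  k2 = f(1.345000, 1.234996) = 1.278226
  w ← 1.087114 + 0.23·1.278226 = 1.381106
w(1.46) ≈ 1.3811

1.3811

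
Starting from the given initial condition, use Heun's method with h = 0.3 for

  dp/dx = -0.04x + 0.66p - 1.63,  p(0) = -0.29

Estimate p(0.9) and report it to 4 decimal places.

-2.5314

Heun: k1 = f(x_n, p_n); k2 = f(x_n + h, p_n + h·k1); p_{n+1} = p_n + (h/2)·(k1 + k2).
x=0.000000, p=-0.290000:
  k1 = f(0.000000, -0.290000) = -1.821400
  k2 = f(0.300000, -0.836420) = -2.194037
  p ← -0.290000 + (0.3/2)·(-1.821400 + (-2.194037)) = -0.892316
x=0.300000, p=-0.892316:
  k1 = f(0.300000, -0.892316) = -2.230928
  k2 = f(0.600000, -1.561594) = -2.684652
  p ← -0.892316 + (0.3/2)·(-2.230928 + (-2.684652)) = -1.629653
x=0.600000, p=-1.629653:
  k1 = f(0.600000, -1.629653) = -2.729571
  k2 = f(0.900000, -2.448524) = -3.282026
  p ← -1.629653 + (0.3/2)·(-2.729571 + (-3.282026)) = -2.531392
p(0.9) ≈ -2.5314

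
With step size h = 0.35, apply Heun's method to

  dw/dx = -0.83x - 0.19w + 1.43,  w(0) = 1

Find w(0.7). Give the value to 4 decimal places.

1.6155

Heun: k1 = f(x_n, w_n); k2 = f(x_n + h, w_n + h·k1); w_{n+1} = w_n + (h/2)·(k1 + k2).
x=0.000000, w=1.000000:
  k1 = f(0.000000, 1.000000) = 1.240000
  k2 = f(0.350000, 1.434000) = 0.867040
  w ← 1.000000 + (0.35/2)·(1.240000 + 0.867040) = 1.368732
x=0.350000, w=1.368732:
  k1 = f(0.350000, 1.368732) = 0.879441
  k2 = f(0.700000, 1.676536) = 0.530458
  w ← 1.368732 + (0.35/2)·(0.879441 + 0.530458) = 1.615464
w(0.7) ≈ 1.6155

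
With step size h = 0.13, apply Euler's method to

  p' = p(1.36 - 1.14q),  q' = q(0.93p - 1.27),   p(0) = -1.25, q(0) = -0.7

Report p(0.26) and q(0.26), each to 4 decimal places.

Euler on (p,q): p_{n+1} = p_n + h·p', q_{n+1} = q_n + h·q'.
0.000000: (-1.250000, -0.700000); f=(-2.697500, 1.702750) → (-1.600675, -0.478642)
0.130000: (-1.600675, -0.478642); f=(-3.050330, 1.320396) → (-1.997218, -0.306991)
(p(0.26), q(0.26)) ≈ (-1.9972, -0.3070)

-1.9972, -0.3070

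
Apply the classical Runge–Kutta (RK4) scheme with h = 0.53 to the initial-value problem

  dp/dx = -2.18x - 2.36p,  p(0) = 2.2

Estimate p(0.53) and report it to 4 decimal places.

0.4576

RK4: k1 = f(x_n, p_n); k2 = f(x_n + h/2, p_n + (h/2)·k1); k3 = f(x_n + h/2, p_n + (h/2)·k2); k4 = f(x_n + h, p_n + h·k3); p_{n+1} = p_n + (h/6)·(k1 + 2k2 + 2k3 + k4).
x=0.000000, p=2.200000:
  k1 = f(0.000000, 2.200000) = -5.192000
  k2 = f(0.265000, 0.824120) = -2.522623
  k3 = f(0.265000, 1.531505) = -4.192051
  k4 = f(0.530000, -0.021787) = -1.103982
  p ← 2.200000 + (0.53/6)·(k1 + 2k2 + 2k3 + k4) = 0.457596
p(0.53) ≈ 0.4576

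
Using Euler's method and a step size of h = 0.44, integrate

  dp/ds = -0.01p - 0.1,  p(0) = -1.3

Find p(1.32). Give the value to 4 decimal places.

-1.4143

Euler: p_{n+1} = p_n + h·f(s_n, p_n).
s=0.000000, p=-1.300000: f=-0.087000 → p ← -1.300000 + 0.44·(-0.087000) = -1.338280
s=0.440000, p=-1.338280: f=-0.086617 → p ← -1.338280 + 0.44·(-0.086617) = -1.376392
s=0.880000, p=-1.376392: f=-0.086236 → p ← -1.376392 + 0.44·(-0.086236) = -1.414335
p(1.32) ≈ -1.4143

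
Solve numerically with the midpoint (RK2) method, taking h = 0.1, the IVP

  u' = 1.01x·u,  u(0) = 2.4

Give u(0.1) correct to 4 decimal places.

Midpoint: k1 = f(x_n, u_n); k2 = f(x_n + h/2, u_n + (h/2)·k1); u_{n+1} = u_n + h·k2.
x=0.000000, u=2.400000:
  k1 = f(0.000000, 2.400000) = 0.000000
  k2 = f(0.050000, 2.400000) = 0.121200
  u ← 2.400000 + 0.1·0.121200 = 2.412120
u(0.1) ≈ 2.4121

2.4121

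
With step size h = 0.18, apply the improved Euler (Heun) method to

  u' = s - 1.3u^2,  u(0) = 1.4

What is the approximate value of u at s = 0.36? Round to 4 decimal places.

0.9118

Heun: k1 = f(s_n, u_n); k2 = f(s_n + h, u_n + h·k1); u_{n+1} = u_n + (h/2)·(k1 + k2).
s=0.000000, u=1.400000:
  k1 = f(0.000000, 1.400000) = -2.548000
  k2 = f(0.180000, 0.941360) = -0.972006
  u ← 1.400000 + (0.18/2)·(-2.548000 + (-0.972006)) = 1.083199
s=0.180000, u=1.083199:
  k1 = f(0.180000, 1.083199) = -1.345317
  k2 = f(0.360000, 0.841042) = -0.559558
  u ← 1.083199 + (0.18/2)·(-1.345317 + (-0.559558)) = 0.911761
u(0.36) ≈ 0.9118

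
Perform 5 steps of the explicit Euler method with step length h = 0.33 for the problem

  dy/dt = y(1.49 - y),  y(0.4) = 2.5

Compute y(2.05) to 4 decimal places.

Euler: y_{n+1} = y_n + h·f(t_n, y_n).
t=0.400000, y=2.500000: f=-2.525000 → y ← 2.500000 + 0.33·(-2.525000) = 1.666750
t=0.730000, y=1.666750: f=-0.294598 → y ← 1.666750 + 0.33·(-0.294598) = 1.569533
t=1.060000, y=1.569533: f=-0.124829 → y ← 1.569533 + 0.33·(-0.124829) = 1.528339
t=1.390000, y=1.528339: f=-0.058595 → y ← 1.528339 + 0.33·(-0.058595) = 1.509003
t=1.720000, y=1.509003: f=-0.028675 → y ← 1.509003 + 0.33·(-0.028675) = 1.499540
y(2.05) ≈ 1.4995

1.4995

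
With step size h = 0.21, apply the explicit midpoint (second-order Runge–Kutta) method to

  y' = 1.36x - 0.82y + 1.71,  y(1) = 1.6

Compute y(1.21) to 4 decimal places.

Midpoint: k1 = f(x_n, y_n); k2 = f(x_n + h/2, y_n + (h/2)·k1); y_{n+1} = y_n + h·k2.
x=1.000000, y=1.600000:
  k1 = f(1.000000, 1.600000) = 1.758000
  k2 = f(1.105000, 1.784590) = 1.749436
  y ← 1.600000 + 0.21·1.749436 = 1.967382
y(1.21) ≈ 1.9674

1.9674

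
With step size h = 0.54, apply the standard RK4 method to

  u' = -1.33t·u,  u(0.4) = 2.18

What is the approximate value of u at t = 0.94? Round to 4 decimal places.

RK4: k1 = f(t_n, u_n); k2 = f(t_n + h/2, u_n + (h/2)·k1); k3 = f(t_n + h/2, u_n + (h/2)·k2); k4 = f(t_n + h, u_n + h·k3); u_{n+1} = u_n + (h/6)·(k1 + 2k2 + 2k3 + k4).
t=0.400000, u=2.180000:
  k1 = f(0.400000, 2.180000) = -1.159760
  k2 = f(0.670000, 1.866865) = -1.663563
  k3 = f(0.670000, 1.730838) = -1.542350
  k4 = f(0.940000, 1.347131) = -1.684183
  u ← 2.180000 + (0.54/6)·(k1 + 2k2 + 2k3 + k4) = 1.346981
u(0.94) ≈ 1.3470

1.3470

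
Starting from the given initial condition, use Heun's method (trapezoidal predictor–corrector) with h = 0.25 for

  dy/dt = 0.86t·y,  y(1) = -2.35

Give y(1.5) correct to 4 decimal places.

Heun: k1 = f(t_n, y_n); k2 = f(t_n + h, y_n + h·k1); y_{n+1} = y_n + (h/2)·(k1 + k2).
t=1.000000, y=-2.350000:
  k1 = f(1.000000, -2.350000) = -2.021000
  k2 = f(1.250000, -2.855250) = -3.069394
  y ← -2.350000 + (0.25/2)·(-2.021000 + (-3.069394)) = -2.986299
t=1.250000, y=-2.986299:
  k1 = f(1.250000, -2.986299) = -3.210272
  k2 = f(1.500000, -3.788867) = -4.887639
  y ← -2.986299 + (0.25/2)·(-3.210272 + (-4.887639)) = -3.998538
y(1.5) ≈ -3.9985

-3.9985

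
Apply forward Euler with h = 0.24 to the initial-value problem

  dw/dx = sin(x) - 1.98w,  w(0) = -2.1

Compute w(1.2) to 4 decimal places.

0.2348

Euler: w_{n+1} = w_n + h·f(x_n, w_n).
x=0.000000, w=-2.100000: f=4.158000 → w ← -2.100000 + 0.24·4.158000 = -1.102080
x=0.240000, w=-1.102080: f=2.419821 → w ← -1.102080 + 0.24·2.419821 = -0.521323
x=0.480000, w=-0.521323: f=1.493999 → w ← -0.521323 + 0.24·1.493999 = -0.162763
x=0.720000, w=-0.162763: f=0.981656 → w ← -0.162763 + 0.24·0.981656 = 0.072834
x=0.960000, w=0.072834: f=0.674980 → w ← 0.072834 + 0.24·0.674980 = 0.234829
w(1.2) ≈ 0.2348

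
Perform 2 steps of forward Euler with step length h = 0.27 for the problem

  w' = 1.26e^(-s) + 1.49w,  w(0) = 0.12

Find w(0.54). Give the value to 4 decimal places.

0.9727

Euler: w_{n+1} = w_n + h·f(s_n, w_n).
s=0.000000, w=0.120000: f=1.438800 → w ← 0.120000 + 0.27·1.438800 = 0.508476
s=0.270000, w=0.508476: f=1.719487 → w ← 0.508476 + 0.27·1.719487 = 0.972738
w(0.54) ≈ 0.9727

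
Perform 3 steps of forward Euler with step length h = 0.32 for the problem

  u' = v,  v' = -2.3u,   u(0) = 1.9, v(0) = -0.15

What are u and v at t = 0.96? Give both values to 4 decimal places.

0.4248, -3.9099

Euler on (u,v): u_{n+1} = u_n + h·u', v_{n+1} = v_n + h·v'.
0.000000: (1.900000, -0.150000); f=(-0.150000, -4.370000) → (1.852000, -1.548400)
0.320000: (1.852000, -1.548400); f=(-1.548400, -4.259600) → (1.356512, -2.911472)
0.640000: (1.356512, -2.911472); f=(-2.911472, -3.119978) → (0.424841, -3.909865)
(u(0.96), v(0.96)) ≈ (0.4248, -3.9099)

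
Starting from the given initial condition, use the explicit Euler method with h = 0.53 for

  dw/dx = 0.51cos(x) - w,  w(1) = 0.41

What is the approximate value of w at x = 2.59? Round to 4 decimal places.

Euler: w_{n+1} = w_n + h·f(x_n, w_n).
x=1.000000, w=0.410000: f=-0.134446 → w ← 0.410000 + 0.53·(-0.134446) = 0.338744
x=1.530000, w=0.338744: f=-0.317943 → w ← 0.338744 + 0.53·(-0.317943) = 0.170234
x=2.060000, w=0.170234: f=-0.409895 → w ← 0.170234 + 0.53·(-0.409895) = -0.047010
w(2.59) ≈ -0.0470

-0.0470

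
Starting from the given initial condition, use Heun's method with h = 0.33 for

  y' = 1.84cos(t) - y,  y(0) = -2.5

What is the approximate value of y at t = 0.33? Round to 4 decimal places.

Heun: k1 = f(t_n, y_n); k2 = f(t_n + h, y_n + h·k1); y_{n+1} = y_n + (h/2)·(k1 + k2).
t=0.000000, y=-2.500000:
  k1 = f(0.000000, -2.500000) = 4.340000
  k2 = f(0.330000, -1.067800) = 2.808518
  y ← -2.500000 + (0.33/2)·(4.340000 + 2.808518) = -1.320495
y(0.33) ≈ -1.3205

-1.3205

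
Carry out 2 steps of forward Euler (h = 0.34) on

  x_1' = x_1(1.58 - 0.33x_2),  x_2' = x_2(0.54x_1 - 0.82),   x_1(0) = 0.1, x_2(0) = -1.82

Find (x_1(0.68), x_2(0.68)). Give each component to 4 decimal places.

0.2940, -1.0138

Euler on (x_1,x_2): x_1_{n+1} = x_1_n + h·x_1', x_2_{n+1} = x_2_n + h·x_2'.
0.000000: (0.100000, -1.820000); f=(0.218060, 1.394120) → (0.174140, -1.345999)
0.340000: (0.174140, -1.345999); f=(0.352491, 0.977147) → (0.293987, -1.013769)
(x_1(0.68), x_2(0.68)) ≈ (0.2940, -1.0138)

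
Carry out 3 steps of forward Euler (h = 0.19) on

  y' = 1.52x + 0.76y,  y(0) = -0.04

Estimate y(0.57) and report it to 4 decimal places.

Euler: y_{n+1} = y_n + h·f(x_n, y_n).
x=0.000000, y=-0.040000: f=-0.030400 → y ← -0.040000 + 0.19·(-0.030400) = -0.045776
x=0.190000, y=-0.045776: f=0.254010 → y ← -0.045776 + 0.19·0.254010 = 0.002486
x=0.380000, y=0.002486: f=0.579489 → y ← 0.002486 + 0.19·0.579489 = 0.112589
y(0.57) ≈ 0.1126

0.1126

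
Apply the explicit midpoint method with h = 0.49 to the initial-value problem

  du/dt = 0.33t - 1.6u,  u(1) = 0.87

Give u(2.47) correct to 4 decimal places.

0.4941

Midpoint: k1 = f(t_n, u_n); k2 = f(t_n + h/2, u_n + (h/2)·k1); u_{n+1} = u_n + h·k2.
t=1.000000, u=0.870000:
  k1 = f(1.000000, 0.870000) = -1.062000
  k2 = f(1.245000, 0.609810) = -0.564846
  u ← 0.870000 + 0.49·(-0.564846) = 0.593225
t=1.490000, u=0.593225:
  k1 = f(1.490000, 0.593225) = -0.457461
  k2 = f(1.735000, 0.481148) = -0.197286
  u ← 0.593225 + 0.49·(-0.197286) = 0.496555
t=1.980000, u=0.496555:
  k1 = f(1.980000, 0.496555) = -0.141088
  k2 = f(2.225000, 0.461989) = -0.004932
  u ← 0.496555 + 0.49·(-0.004932) = 0.494139
u(2.47) ≈ 0.4941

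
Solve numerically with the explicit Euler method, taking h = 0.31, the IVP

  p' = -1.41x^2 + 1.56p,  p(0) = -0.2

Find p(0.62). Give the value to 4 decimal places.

Euler: p_{n+1} = p_n + h·f(x_n, p_n).
x=0.000000, p=-0.200000: f=-0.312000 → p ← -0.200000 + 0.31·(-0.312000) = -0.296720
x=0.310000, p=-0.296720: f=-0.598384 → p ← -0.296720 + 0.31·(-0.598384) = -0.482219
p(0.62) ≈ -0.4822

-0.4822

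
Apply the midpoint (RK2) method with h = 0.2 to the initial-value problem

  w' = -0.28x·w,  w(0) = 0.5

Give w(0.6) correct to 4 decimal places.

0.4754

Midpoint: k1 = f(x_n, w_n); k2 = f(x_n + h/2, w_n + (h/2)·k1); w_{n+1} = w_n + h·k2.
x=0.000000, w=0.500000:
  k1 = f(0.000000, 0.500000) = 0.000000
  k2 = f(0.100000, 0.500000) = -0.014000
  w ← 0.500000 + 0.2·(-0.014000) = 0.497200
x=0.200000, w=0.497200:
  k1 = f(0.200000, 0.497200) = -0.027843
  k2 = f(0.300000, 0.494416) = -0.041531
  w ← 0.497200 + 0.2·(-0.041531) = 0.488894
x=0.400000, w=0.488894:
  k1 = f(0.400000, 0.488894) = -0.054756
  k2 = f(0.500000, 0.483418) = -0.067679
  w ← 0.488894 + 0.2·(-0.067679) = 0.475358
w(0.6) ≈ 0.4754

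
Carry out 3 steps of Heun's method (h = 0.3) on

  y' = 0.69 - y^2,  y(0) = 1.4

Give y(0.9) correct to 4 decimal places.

0.9480

Heun: k1 = f(t_n, y_n); k2 = f(t_n + h, y_n + h·k1); y_{n+1} = y_n + (h/2)·(k1 + k2).
t=0.000000, y=1.400000:
  k1 = f(0.000000, 1.400000) = -1.270000
  k2 = f(0.300000, 1.019000) = -0.348361
  y ← 1.400000 + (0.3/2)·(-1.270000 + (-0.348361)) = 1.157246
t=0.300000, y=1.157246:
  k1 = f(0.300000, 1.157246) = -0.649218
  k2 = f(0.600000, 0.962480) = -0.236369
  y ← 1.157246 + (0.3/2)·(-0.649218 + (-0.236369)) = 1.024408
t=0.600000, y=1.024408:
  k1 = f(0.600000, 1.024408) = -0.359411
  k2 = f(0.900000, 0.916584) = -0.150127
  y ← 1.024408 + (0.3/2)·(-0.359411 + (-0.150127)) = 0.947977
y(0.9) ≈ 0.9480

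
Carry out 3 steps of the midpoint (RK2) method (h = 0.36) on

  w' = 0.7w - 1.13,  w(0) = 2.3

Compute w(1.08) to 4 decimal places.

3.0650

Midpoint: k1 = f(x_n, w_n); k2 = f(x_n + h/2, w_n + (h/2)·k1); w_{n+1} = w_n + h·k2.
x=0.000000, w=2.300000:
  k1 = f(0.000000, 2.300000) = 0.480000
  k2 = f(0.180000, 2.386400) = 0.540480
  w ← 2.300000 + 0.36·0.540480 = 2.494573
x=0.360000, w=2.494573:
  k1 = f(0.360000, 2.494573) = 0.616201
  k2 = f(0.540000, 2.605489) = 0.693842
  w ← 2.494573 + 0.36·0.693842 = 2.744356
x=0.720000, w=2.744356:
  k1 = f(0.720000, 2.744356) = 0.791049
  k2 = f(0.900000, 2.886745) = 0.890721
  w ← 2.744356 + 0.36·0.890721 = 3.065016
w(1.08) ≈ 3.0650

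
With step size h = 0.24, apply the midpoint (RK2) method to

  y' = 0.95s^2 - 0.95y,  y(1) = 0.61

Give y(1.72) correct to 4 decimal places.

Midpoint: k1 = f(s_n, y_n); k2 = f(s_n + h/2, y_n + (h/2)·k1); y_{n+1} = y_n + h·k2.
s=1.000000, y=0.610000:
  k1 = f(1.000000, 0.610000) = 0.370500
  k2 = f(1.120000, 0.654460) = 0.569943
  y ← 0.610000 + 0.24·0.569943 = 0.746786
s=1.240000, y=0.746786:
  k1 = f(1.240000, 0.746786) = 0.751273
  k2 = f(1.360000, 0.836939) = 0.962028
  y ← 0.746786 + 0.24·0.962028 = 0.977673
s=1.480000, y=0.977673:
  k1 = f(1.480000, 0.977673) = 1.152091
  k2 = f(1.600000, 1.115924) = 1.371872
  y ← 0.977673 + 0.24·1.371872 = 1.306922
y(1.72) ≈ 1.3069

1.3069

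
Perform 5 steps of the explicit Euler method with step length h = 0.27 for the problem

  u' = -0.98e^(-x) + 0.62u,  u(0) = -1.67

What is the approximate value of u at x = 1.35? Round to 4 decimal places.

-4.8711

Euler: u_{n+1} = u_n + h·f(x_n, u_n).
x=0.000000, u=-1.670000: f=-2.015400 → u ← -1.670000 + 0.27·(-2.015400) = -2.214158
x=0.270000, u=-2.214158: f=-2.120890 → u ← -2.214158 + 0.27·(-2.120890) = -2.786798
x=0.540000, u=-2.786798: f=-2.298908 → u ← -2.786798 + 0.27·(-2.298908) = -3.407503
x=0.810000, u=-3.407503: f=-2.548613 → u ← -3.407503 + 0.27·(-2.548613) = -4.095629
x=1.080000, u=-4.095629: f=-2.872094 → u ← -4.095629 + 0.27·(-2.872094) = -4.871094
u(1.35) ≈ -4.8711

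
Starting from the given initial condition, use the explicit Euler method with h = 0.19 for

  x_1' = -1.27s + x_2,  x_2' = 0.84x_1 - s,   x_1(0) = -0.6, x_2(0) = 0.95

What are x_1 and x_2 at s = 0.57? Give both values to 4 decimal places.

-0.2520, 0.6306

Euler on (x_1,x_2): x_1_{n+1} = x_1_n + h·x_1', x_2_{n+1} = x_2_n + h·x_2'.
0.000000: (-0.600000, 0.950000); f=(0.950000, -0.504000) → (-0.419500, 0.854240)
0.190000: (-0.419500, 0.854240); f=(0.612940, -0.542380) → (-0.303041, 0.751188)
0.380000: (-0.303041, 0.751188); f=(0.268588, -0.634555) → (-0.252010, 0.630622)
(x_1(0.57), x_2(0.57)) ≈ (-0.2520, 0.6306)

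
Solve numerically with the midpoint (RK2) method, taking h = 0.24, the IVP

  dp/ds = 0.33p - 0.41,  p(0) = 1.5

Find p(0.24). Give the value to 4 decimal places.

1.5212

Midpoint: k1 = f(s_n, p_n); k2 = f(s_n + h/2, p_n + (h/2)·k1); p_{n+1} = p_n + h·k2.
s=0.000000, p=1.500000:
  k1 = f(0.000000, 1.500000) = 0.085000
  k2 = f(0.120000, 1.510200) = 0.088366
  p ← 1.500000 + 0.24·0.088366 = 1.521208
p(0.24) ≈ 1.5212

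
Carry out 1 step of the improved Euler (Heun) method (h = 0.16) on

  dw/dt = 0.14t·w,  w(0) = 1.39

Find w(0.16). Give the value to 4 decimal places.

1.3925

Heun: k1 = f(t_n, w_n); k2 = f(t_n + h, w_n + h·k1); w_{n+1} = w_n + (h/2)·(k1 + k2).
t=0.000000, w=1.390000:
  k1 = f(0.000000, 1.390000) = 0.000000
  k2 = f(0.160000, 1.390000) = 0.031136
  w ← 1.390000 + (0.16/2)·(0.000000 + 0.031136) = 1.392491
w(0.16) ≈ 1.3925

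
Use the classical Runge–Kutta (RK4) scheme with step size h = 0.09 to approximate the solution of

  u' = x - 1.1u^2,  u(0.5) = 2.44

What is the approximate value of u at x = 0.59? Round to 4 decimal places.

2.0056

RK4: k1 = f(x_n, u_n); k2 = f(x_n + h/2, u_n + (h/2)·k1); k3 = f(x_n + h/2, u_n + (h/2)·k2); k4 = f(x_n + h, u_n + h·k3); u_{n+1} = u_n + (h/6)·(k1 + 2k2 + 2k3 + k4).
x=0.500000, u=2.440000:
  k1 = f(0.500000, 2.440000) = -6.048960
  k2 = f(0.545000, 2.167797) = -4.624277
  k3 = f(0.545000, 2.231908) = -4.934552
  k4 = f(0.590000, 1.995890) = -3.791936
  u ← 2.440000 + (0.09/6)·(k1 + 2k2 + 2k3 + k4) = 2.005622
u(0.59) ≈ 2.0056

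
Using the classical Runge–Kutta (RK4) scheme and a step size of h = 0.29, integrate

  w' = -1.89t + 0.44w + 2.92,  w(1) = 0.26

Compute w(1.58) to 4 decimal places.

RK4: k1 = f(t_n, w_n); k2 = f(t_n + h/2, w_n + (h/2)·k1); k3 = f(t_n + h/2, w_n + (h/2)·k2); k4 = f(t_n + h, w_n + h·k3); w_{n+1} = w_n + (h/6)·(k1 + 2k2 + 2k3 + k4).
t=1.000000, w=0.260000:
  k1 = f(1.000000, 0.260000) = 1.144400
  k2 = f(1.145000, 0.425938) = 0.943363
  k3 = f(1.145000, 0.396788) = 0.930537
  k4 = f(1.290000, 0.529856) = 0.715036
  w ← 0.260000 + (0.29/6)·(k1 + 2k2 + 2k3 + k4) = 0.531016
t=1.290000, w=0.531016:
  k1 = f(1.290000, 0.531016) = 0.715547
  k2 = f(1.435000, 0.634771) = 0.487149
  k3 = f(1.435000, 0.601653) = 0.472577
  k4 = f(1.580000, 0.668064) = 0.227748
  w ← 0.531016 + (0.29/6)·(k1 + 2k2 + 2k3 + k4) = 0.669383
w(1.58) ≈ 0.6694

0.6694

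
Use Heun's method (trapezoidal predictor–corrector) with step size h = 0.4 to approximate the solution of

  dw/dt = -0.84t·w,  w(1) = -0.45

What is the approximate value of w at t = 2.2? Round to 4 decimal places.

Heun: k1 = f(t_n, w_n); k2 = f(t_n + h, w_n + h·k1); w_{n+1} = w_n + (h/2)·(k1 + k2).
t=1.000000, w=-0.450000:
  k1 = f(1.000000, -0.450000) = 0.378000
  k2 = f(1.400000, -0.298800) = 0.351389
  w ← -0.450000 + (0.4/2)·(0.378000 + 0.351389) = -0.304122
t=1.400000, w=-0.304122:
  k1 = f(1.400000, -0.304122) = 0.357648
  k2 = f(1.800000, -0.161063) = 0.243527
  w ← -0.304122 + (0.4/2)·(0.357648 + 0.243527) = -0.183887
t=1.800000, w=-0.183887:
  k1 = f(1.800000, -0.183887) = 0.278037
  k2 = f(2.200000, -0.072672) = 0.134298
  w ← -0.183887 + (0.4/2)·(0.278037 + 0.134298) = -0.101420
w(2.2) ≈ -0.1014

-0.1014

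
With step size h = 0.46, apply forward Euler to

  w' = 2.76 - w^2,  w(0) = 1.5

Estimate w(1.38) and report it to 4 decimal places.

1.6823

Euler: w_{n+1} = w_n + h·f(x_n, w_n).
x=0.000000, w=1.500000: f=0.510000 → w ← 1.500000 + 0.46·0.510000 = 1.734600
x=0.460000, w=1.734600: f=-0.248837 → w ← 1.734600 + 0.46·(-0.248837) = 1.620135
x=0.920000, w=1.620135: f=0.135163 → w ← 1.620135 + 0.46·0.135163 = 1.682310
w(1.38) ≈ 1.6823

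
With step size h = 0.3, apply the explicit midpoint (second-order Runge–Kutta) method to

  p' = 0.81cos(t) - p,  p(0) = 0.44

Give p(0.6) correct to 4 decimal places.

0.5800

Midpoint: k1 = f(t_n, p_n); k2 = f(t_n + h/2, p_n + (h/2)·k1); p_{n+1} = p_n + h·k2.
t=0.000000, p=0.440000:
  k1 = f(0.000000, 0.440000) = 0.370000
  k2 = f(0.150000, 0.495500) = 0.305405
  p ← 0.440000 + 0.3·0.305405 = 0.531621
t=0.300000, p=0.531621:
  k1 = f(0.300000, 0.531621) = 0.242201
  k2 = f(0.450000, 0.567952) = 0.161411
  p ← 0.531621 + 0.3·0.161411 = 0.580045
p(0.6) ≈ 0.5800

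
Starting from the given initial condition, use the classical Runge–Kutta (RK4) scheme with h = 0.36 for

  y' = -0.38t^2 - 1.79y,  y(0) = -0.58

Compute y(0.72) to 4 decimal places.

RK4: k1 = f(t_n, y_n); k2 = f(t_n + h/2, y_n + (h/2)·k1); k3 = f(t_n + h/2, y_n + (h/2)·k2); k4 = f(t_n + h, y_n + h·k3); y_{n+1} = y_n + (h/6)·(k1 + 2k2 + 2k3 + k4).
t=0.000000, y=-0.580000:
  k1 = f(0.000000, -0.580000) = 1.038200
  k2 = f(0.180000, -0.393124) = 0.691380
  k3 = f(0.180000, -0.455552) = 0.803125
  k4 = f(0.360000, -0.290875) = 0.471418
  y ← -0.580000 + (0.36/6)·(k1 + 2k2 + 2k3 + k4) = -0.310082
t=0.360000, y=-0.310082:
  k1 = f(0.360000, -0.310082) = 0.505799
  k2 = f(0.540000, -0.219038) = 0.281271
  k3 = f(0.540000, -0.259454) = 0.353614
  k4 = f(0.720000, -0.182781) = 0.130187
  y ← -0.310082 + (0.36/6)·(k1 + 2k2 + 2k3 + k4) = -0.195737
y(0.72) ≈ -0.1957

-0.1957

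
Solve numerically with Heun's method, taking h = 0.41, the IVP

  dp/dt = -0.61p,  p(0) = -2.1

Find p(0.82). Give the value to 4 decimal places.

-1.2815

Heun: k1 = f(t_n, p_n); k2 = f(t_n + h, p_n + h·k1); p_{n+1} = p_n + (h/2)·(k1 + k2).
t=0.000000, p=-2.100000:
  k1 = f(0.000000, -2.100000) = 1.281000
  k2 = f(0.410000, -1.574790) = 0.960622
  p ← -2.100000 + (0.41/2)·(1.281000 + 0.960622) = -1.640468
t=0.410000, p=-1.640468:
  k1 = f(0.410000, -1.640468) = 1.000685
  k2 = f(0.820000, -1.230187) = 0.750414
  p ← -1.640468 + (0.41/2)·(1.000685 + 0.750414) = -1.281492
p(0.82) ≈ -1.2815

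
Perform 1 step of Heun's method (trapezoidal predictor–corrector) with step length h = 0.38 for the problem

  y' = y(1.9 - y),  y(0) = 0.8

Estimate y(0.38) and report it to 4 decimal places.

1.1322

Heun: k1 = f(x_n, y_n); k2 = f(x_n + h, y_n + h·k1); y_{n+1} = y_n + (h/2)·(k1 + k2).
x=0.000000, y=0.800000:
  k1 = f(0.000000, 0.800000) = 0.880000
  k2 = f(0.380000, 1.134400) = 0.868497
  y ← 0.800000 + (0.38/2)·(0.880000 + 0.868497) = 1.132214
y(0.38) ≈ 1.1322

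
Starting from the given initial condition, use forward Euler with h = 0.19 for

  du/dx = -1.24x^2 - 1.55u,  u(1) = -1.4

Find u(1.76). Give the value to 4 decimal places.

Euler: u_{n+1} = u_n + h·f(x_n, u_n).
x=1.000000, u=-1.400000: f=0.930000 → u ← -1.400000 + 0.19·0.930000 = -1.223300
x=1.190000, u=-1.223300: f=0.140151 → u ← -1.223300 + 0.19·0.140151 = -1.196671
x=1.380000, u=-1.196671: f=-0.506615 → u ← -1.196671 + 0.19·(-0.506615) = -1.292928
x=1.570000, u=-1.292928: f=-1.052437 → u ← -1.292928 + 0.19·(-1.052437) = -1.492891
u(1.76) ≈ -1.4929

-1.4929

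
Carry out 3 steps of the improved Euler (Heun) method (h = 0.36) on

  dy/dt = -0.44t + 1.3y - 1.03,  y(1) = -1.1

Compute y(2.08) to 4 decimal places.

-8.0228

Heun: k1 = f(t_n, y_n); k2 = f(t_n + h, y_n + h·k1); y_{n+1} = y_n + (h/2)·(k1 + k2).
t=1.000000, y=-1.100000:
  k1 = f(1.000000, -1.100000) = -2.900000
  k2 = f(1.360000, -2.144000) = -4.415600
  y ← -1.100000 + (0.36/2)·(-2.900000 + (-4.415600)) = -2.416808
t=1.360000, y=-2.416808:
  k1 = f(1.360000, -2.416808) = -4.770250
  k2 = f(1.720000, -4.134098) = -7.161128
  y ← -2.416808 + (0.36/2)·(-4.770250 + (-7.161128)) = -4.564456
t=1.720000, y=-4.564456:
  k1 = f(1.720000, -4.564456) = -7.720593
  k2 = f(2.080000, -7.343869) = -11.492230
  y ← -4.564456 + (0.36/2)·(-7.720593 + (-11.492230)) = -8.022764
y(2.08) ≈ -8.0228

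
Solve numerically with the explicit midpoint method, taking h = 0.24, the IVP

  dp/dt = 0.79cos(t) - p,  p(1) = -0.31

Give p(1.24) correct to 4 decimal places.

-0.1742

Midpoint: k1 = f(t_n, p_n); k2 = f(t_n + h/2, p_n + (h/2)·k1); p_{n+1} = p_n + h·k2.
t=1.000000, p=-0.310000:
  k1 = f(1.000000, -0.310000) = 0.736839
  k2 = f(1.120000, -0.221579) = 0.565768
  p ← -0.310000 + 0.24·0.565768 = -0.174216
p(1.24) ≈ -0.1742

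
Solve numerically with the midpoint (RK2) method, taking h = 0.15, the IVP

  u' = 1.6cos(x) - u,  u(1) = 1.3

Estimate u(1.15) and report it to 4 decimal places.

Midpoint: k1 = f(x_n, u_n); k2 = f(x_n + h/2, u_n + (h/2)·k1); u_{n+1} = u_n + h·k2.
x=1.000000, u=1.300000:
  k1 = f(1.000000, 1.300000) = -0.435516
  k2 = f(1.075000, 1.267336) = -0.506165
  u ← 1.300000 + 0.15·(-0.506165) = 1.224075
u(1.15) ≈ 1.2241

1.2241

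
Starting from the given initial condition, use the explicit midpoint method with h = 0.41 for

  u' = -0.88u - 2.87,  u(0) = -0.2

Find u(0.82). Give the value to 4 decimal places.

-1.7429

Midpoint: k1 = f(t_n, u_n); k2 = f(t_n + h/2, u_n + (h/2)·k1); u_{n+1} = u_n + h·k2.
t=0.000000, u=-0.200000:
  k1 = f(0.000000, -0.200000) = -2.694000
  k2 = f(0.205000, -0.752270) = -2.208002
  u ← -0.200000 + 0.41·(-2.208002) = -1.105281
t=0.410000, u=-1.105281:
  k1 = f(0.410000, -1.105281) = -1.897353
  k2 = f(0.615000, -1.494238) = -1.555070
  u ← -1.105281 + 0.41·(-1.555070) = -1.742860
u(0.82) ≈ -1.7429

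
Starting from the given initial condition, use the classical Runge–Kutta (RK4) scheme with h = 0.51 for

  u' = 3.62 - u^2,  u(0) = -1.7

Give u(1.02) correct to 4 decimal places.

RK4: k1 = f(x_n, u_n); k2 = f(x_n + h/2, u_n + (h/2)·k1); k3 = f(x_n + h/2, u_n + (h/2)·k2); k4 = f(x_n + h, u_n + h·k3); u_{n+1} = u_n + (h/6)·(k1 + 2k2 + 2k3 + k4).
x=0.000000, u=-1.700000:
  k1 = f(0.000000, -1.700000) = 0.730000
  k2 = f(0.255000, -1.513850) = 1.328258
  k3 = f(0.255000, -1.361294) = 1.766878
  k4 = f(0.510000, -0.798892) = 2.981771
  u ← -1.700000 + (0.51/6)·(k1 + 2k2 + 2k3 + k4) = -0.858326
x=0.510000, u=-0.858326:
  k1 = f(0.510000, -0.858326) = 2.883276
  k2 = f(0.765000, -0.123091) = 3.604849
  k3 = f(0.765000, 0.060910) = 3.616290
  k4 = f(1.020000, 0.985982) = 2.647840
  u ← -0.858326 + (0.51/6)·(k1 + 2k2 + 2k3 + k4) = 0.839412
u(1.02) ≈ 0.8394

0.8394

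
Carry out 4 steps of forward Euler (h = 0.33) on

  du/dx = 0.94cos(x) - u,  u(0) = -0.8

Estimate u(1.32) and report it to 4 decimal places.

Euler: u_{n+1} = u_n + h·f(x_n, u_n).
x=0.000000, u=-0.800000: f=1.740000 → u ← -0.800000 + 0.33·1.740000 = -0.225800
x=0.330000, u=-0.225800: f=1.115080 → u ← -0.225800 + 0.33·1.115080 = 0.142176
x=0.660000, u=0.142176: f=0.600416 → u ← 0.142176 + 0.33·0.600416 = 0.340314
x=0.990000, u=0.340314: f=0.175455 → u ← 0.340314 + 0.33·0.175455 = 0.398214
u(1.32) ≈ 0.3982

0.3982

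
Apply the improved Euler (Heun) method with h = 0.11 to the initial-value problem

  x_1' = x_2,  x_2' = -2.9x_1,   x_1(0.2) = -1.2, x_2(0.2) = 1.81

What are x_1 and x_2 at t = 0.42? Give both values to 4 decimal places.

-0.7249, 2.4357

Heun on (x_1,x_2): k1 = f(t_n, state_n); k2 = f(t_n + h, state_n + h·k1); state_{n+1} = state_n + (h/2)·(k1 + k2).
0.200000: (-1.200000, 1.810000)
  k1 = (1.810000, 3.480000)
  predictor → (-1.000900, 2.192800)
  k2 = (2.192800, 2.902610)
  → (-0.979846, 2.161044)
0.310000: (-0.979846, 2.161044)
  k1 = (2.161044, 2.841553)
  predictor → (-0.742131, 2.473614)
  k2 = (2.473614, 2.152181)
  → (-0.724940, 2.435699)
(x_1(0.42), x_2(0.42)) ≈ (-0.7249, 2.4357)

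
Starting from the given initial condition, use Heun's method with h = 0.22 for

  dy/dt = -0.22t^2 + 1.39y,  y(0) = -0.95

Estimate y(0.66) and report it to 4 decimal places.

Heun: k1 = f(t_n, y_n); k2 = f(t_n + h, y_n + h·k1); y_{n+1} = y_n + (h/2)·(k1 + k2).
t=0.000000, y=-0.950000:
  k1 = f(0.000000, -0.950000) = -1.320500
  k2 = f(0.220000, -1.240510) = -1.734957
  y ← -0.950000 + (0.22/2)·(-1.320500 + (-1.734957)) = -1.286100
t=0.220000, y=-1.286100:
  k1 = f(0.220000, -1.286100) = -1.798327
  k2 = f(0.440000, -1.681732) = -2.380200
  y ← -1.286100 + (0.22/2)·(-1.798327 + (-2.380200)) = -1.745738
t=0.440000, y=-1.745738:
  k1 = f(0.440000, -1.745738) = -2.469168
  k2 = f(0.660000, -2.288955) = -3.277480
  y ← -1.745738 + (0.22/2)·(-2.469168 + (-3.277480)) = -2.377870
y(0.66) ≈ -2.3779

-2.3779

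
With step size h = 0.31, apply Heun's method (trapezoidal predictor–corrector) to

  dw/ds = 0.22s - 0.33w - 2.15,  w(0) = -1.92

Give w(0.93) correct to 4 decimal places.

Heun: k1 = f(s_n, w_n); k2 = f(s_n + h, w_n + h·k1); w_{n+1} = w_n + (h/2)·(k1 + k2).
s=0.000000, w=-1.920000:
  k1 = f(0.000000, -1.920000) = -1.516400
  k2 = f(0.310000, -2.390084) = -1.293072
  w ← -1.920000 + (0.31/2)·(-1.516400 + (-1.293072)) = -2.355468
s=0.310000, w=-2.355468:
  k1 = f(0.310000, -2.355468) = -1.304495
  k2 = f(0.620000, -2.759862) = -1.102846
  w ← -2.355468 + (0.31/2)·(-1.304495 + (-1.102846)) = -2.728606
s=0.620000, w=-2.728606:
  k1 = f(0.620000, -2.728606) = -1.113160
  k2 = f(0.930000, -3.073686) = -0.931084
  w ← -2.728606 + (0.31/2)·(-1.113160 + (-0.931084)) = -3.045464
w(0.93) ≈ -3.0455

-3.0455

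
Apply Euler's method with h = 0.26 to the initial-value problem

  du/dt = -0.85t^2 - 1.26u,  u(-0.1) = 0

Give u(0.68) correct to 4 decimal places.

Euler: u_{n+1} = u_n + h·f(t_n, u_n).
t=-0.100000, u=0.000000: f=-0.008500 → u ← 0.000000 + 0.26·(-0.008500) = -0.002210
t=0.160000, u=-0.002210: f=-0.018975 → u ← -0.002210 + 0.26·(-0.018975) = -0.007144
t=0.420000, u=-0.007144: f=-0.140939 → u ← -0.007144 + 0.26·(-0.140939) = -0.043788
u(0.68) ≈ -0.0438

-0.0438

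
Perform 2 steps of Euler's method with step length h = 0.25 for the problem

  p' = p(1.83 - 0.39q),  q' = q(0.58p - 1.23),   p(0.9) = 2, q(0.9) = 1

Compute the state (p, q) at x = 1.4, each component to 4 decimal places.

Euler on (p,q): p_{n+1} = p_n + h·p', q_{n+1} = q_n + h·q'.
0.900000: (2.000000, 1.000000); f=(2.880000, -0.070000) → (2.720000, 0.982500)
1.150000: (2.720000, 0.982500); f=(3.935364, 0.341517) → (3.703841, 1.067879)
(p(1.4), q(1.4)) ≈ (3.7038, 1.0679)

3.7038, 1.0679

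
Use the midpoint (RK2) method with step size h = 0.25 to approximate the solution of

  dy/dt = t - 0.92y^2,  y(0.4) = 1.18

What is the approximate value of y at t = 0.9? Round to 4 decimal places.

Midpoint: k1 = f(t_n, y_n); k2 = f(t_n + h/2, y_n + (h/2)·k1); y_{n+1} = y_n + h·k2.
t=0.400000, y=1.180000:
  k1 = f(0.400000, 1.180000) = -0.881008
  k2 = f(0.525000, 1.069874) = -0.528060
  y ← 1.180000 + 0.25·(-0.528060) = 1.047985
t=0.650000, y=1.047985:
  k1 = f(0.650000, 1.047985) = -0.360411
  k2 = f(0.775000, 1.002934) = -0.150406
  y ← 1.047985 + 0.25·(-0.150406) = 1.010384
y(0.9) ≈ 1.0104

1.0104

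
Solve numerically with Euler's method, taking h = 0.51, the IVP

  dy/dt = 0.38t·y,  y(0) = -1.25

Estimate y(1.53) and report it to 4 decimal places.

Euler: y_{n+1} = y_n + h·f(t_n, y_n).
t=0.000000, y=-1.250000: f=0.000000 → y ← -1.250000 + 0.51·0.000000 = -1.250000
t=0.510000, y=-1.250000: f=-0.242250 → y ← -1.250000 + 0.51·(-0.242250) = -1.373547
t=1.020000, y=-1.373547: f=-0.532387 → y ← -1.373547 + 0.51·(-0.532387) = -1.645065
y(1.53) ≈ -1.6451

-1.6451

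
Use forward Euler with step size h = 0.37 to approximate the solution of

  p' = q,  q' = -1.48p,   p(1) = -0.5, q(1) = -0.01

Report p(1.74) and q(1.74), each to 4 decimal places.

-0.4061, 0.5396

Euler on (p,q): p_{n+1} = p_n + h·p', q_{n+1} = q_n + h·q'.
1.000000: (-0.500000, -0.010000); f=(-0.010000, 0.740000) → (-0.503700, 0.263800)
1.370000: (-0.503700, 0.263800); f=(0.263800, 0.745476) → (-0.406094, 0.539626)
(p(1.74), q(1.74)) ≈ (-0.4061, 0.5396)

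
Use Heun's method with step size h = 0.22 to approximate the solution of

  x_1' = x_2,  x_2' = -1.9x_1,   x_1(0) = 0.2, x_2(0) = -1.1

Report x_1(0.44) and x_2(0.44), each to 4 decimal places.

-0.2981, -1.0595

Heun on (x_1,x_2): k1 = f(s_n, state_n); k2 = f(s_n + h, state_n + h·k1); state_{n+1} = state_n + (h/2)·(k1 + k2).
0.000000: (0.200000, -1.100000)
  k1 = (-1.100000, -0.380000)
  predictor → (-0.042000, -1.183600)
  k2 = (-1.183600, 0.079800)
  → (-0.051196, -1.133022)
0.220000: (-0.051196, -1.133022)
  k1 = (-1.133022, 0.097272)
  predictor → (-0.300461, -1.111622)
  k2 = (-1.111622, 0.570876)
  → (-0.298107, -1.059526)
(x_1(0.44), x_2(0.44)) ≈ (-0.2981, -1.0595)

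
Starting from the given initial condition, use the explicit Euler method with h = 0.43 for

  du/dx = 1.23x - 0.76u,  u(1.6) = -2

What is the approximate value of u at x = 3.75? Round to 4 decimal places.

Euler: u_{n+1} = u_n + h·f(x_n, u_n).
x=1.600000, u=-2.000000: f=3.488000 → u ← -2.000000 + 0.43·3.488000 = -0.500160
x=2.030000, u=-0.500160: f=2.877022 → u ← -0.500160 + 0.43·2.877022 = 0.736959
x=2.460000, u=0.736959: f=2.465711 → u ← 0.736959 + 0.43·2.465711 = 1.797215
x=2.890000, u=1.797215: f=2.188817 → u ← 1.797215 + 0.43·2.188817 = 2.738406
x=3.320000, u=2.738406: f=2.002411 → u ← 2.738406 + 0.43·2.002411 = 3.599443
u(3.75) ≈ 3.5994

3.5994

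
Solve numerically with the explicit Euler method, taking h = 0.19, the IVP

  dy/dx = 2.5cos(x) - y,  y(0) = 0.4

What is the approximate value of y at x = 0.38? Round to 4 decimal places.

Euler: y_{n+1} = y_n + h·f(x_n, y_n).
x=0.000000, y=0.400000: f=2.100000 → y ← 0.400000 + 0.19·2.100000 = 0.799000
x=0.190000, y=0.799000: f=1.656011 → y ← 0.799000 + 0.19·1.656011 = 1.113642
y(0.38) ≈ 1.1136

1.1136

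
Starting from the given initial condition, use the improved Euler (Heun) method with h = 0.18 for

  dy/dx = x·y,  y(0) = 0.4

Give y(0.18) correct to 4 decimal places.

0.4065

Heun: k1 = f(x_n, y_n); k2 = f(x_n + h, y_n + h·k1); y_{n+1} = y_n + (h/2)·(k1 + k2).
x=0.000000, y=0.400000:
  k1 = f(0.000000, 0.400000) = 0.000000
  k2 = f(0.180000, 0.400000) = 0.072000
  y ← 0.400000 + (0.18/2)·(0.000000 + 0.072000) = 0.406480
y(0.18) ≈ 0.4065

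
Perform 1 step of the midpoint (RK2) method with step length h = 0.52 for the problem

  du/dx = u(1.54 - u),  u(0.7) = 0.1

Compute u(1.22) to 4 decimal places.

0.2002

Midpoint: k1 = f(x_n, u_n); k2 = f(x_n + h/2, u_n + (h/2)·k1); u_{n+1} = u_n + h·k2.
x=0.700000, u=0.100000:
  k1 = f(0.700000, 0.100000) = 0.144000
  k2 = f(0.960000, 0.137440) = 0.192768
  u ← 0.100000 + 0.52·0.192768 = 0.200239
u(1.22) ≈ 0.2002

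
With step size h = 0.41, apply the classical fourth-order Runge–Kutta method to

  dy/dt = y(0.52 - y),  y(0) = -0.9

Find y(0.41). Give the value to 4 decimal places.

-1.8837

RK4: k1 = f(t_n, y_n); k2 = f(t_n + h/2, y_n + (h/2)·k1); k3 = f(t_n + h/2, y_n + (h/2)·k2); k4 = f(t_n + h, y_n + h·k3); y_{n+1} = y_n + (h/6)·(k1 + 2k2 + 2k3 + k4).
t=0.000000, y=-0.900000:
  k1 = f(0.000000, -0.900000) = -1.278000
  k2 = f(0.205000, -1.161990) = -1.954456
  k3 = f(0.205000, -1.300663) = -2.368070
  k4 = f(0.410000, -1.870909) = -4.473172
  y ← -0.900000 + (0.41/6)·(k1 + 2k2 + 2k3 + k4) = -1.883742
y(0.41) ≈ -1.8837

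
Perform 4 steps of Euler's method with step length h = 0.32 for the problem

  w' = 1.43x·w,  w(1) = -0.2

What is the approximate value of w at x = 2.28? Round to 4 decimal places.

-1.5527

Euler: w_{n+1} = w_n + h·f(x_n, w_n).
x=1.000000, w=-0.200000: f=-0.286000 → w ← -0.200000 + 0.32·(-0.286000) = -0.291520
x=1.320000, w=-0.291520: f=-0.550273 → w ← -0.291520 + 0.32·(-0.550273) = -0.467607
x=1.640000, w=-0.467607: f=-1.096633 → w ← -0.467607 + 0.32·(-1.096633) = -0.818530
x=1.960000, w=-0.818530: f=-2.294176 → w ← -0.818530 + 0.32·(-2.294176) = -1.552666
w(2.28) ≈ -1.5527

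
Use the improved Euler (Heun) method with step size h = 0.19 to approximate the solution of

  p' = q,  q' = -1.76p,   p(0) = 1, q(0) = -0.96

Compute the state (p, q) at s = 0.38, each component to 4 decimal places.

Heun on (p,q): k1 = f(s_n, state_n); k2 = f(s_n + h, state_n + h·k1); state_{n+1} = state_n + (h/2)·(k1 + k2).
0.000000: (1.000000, -0.960000)
  k1 = (-0.960000, -1.760000)
  predictor → (0.817600, -1.294400)
  k2 = (-1.294400, -1.438976)
  → (0.785832, -1.263903)
0.190000: (0.785832, -1.263903)
  k1 = (-1.263903, -1.383064)
  predictor → (0.545690, -1.526685)
  k2 = (-1.526685, -0.960415)
  → (0.520726, -1.486533)
(p(0.38), q(0.38)) ≈ (0.5207, -1.4865)

0.5207, -1.4865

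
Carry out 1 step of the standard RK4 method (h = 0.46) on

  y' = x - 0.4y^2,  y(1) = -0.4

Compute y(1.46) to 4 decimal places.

RK4: k1 = f(x_n, y_n); k2 = f(x_n + h/2, y_n + (h/2)·k1); k3 = f(x_n + h/2, y_n + (h/2)·k2); k4 = f(x_n + h, y_n + h·k3); y_{n+1} = y_n + (h/6)·(k1 + 2k2 + 2k3 + k4).
x=1.000000, y=-0.400000:
  k1 = f(1.000000, -0.400000) = 0.936000
  k2 = f(1.230000, -0.184720) = 1.216351
  k3 = f(1.230000, -0.120239) = 1.224217
  k4 = f(1.460000, 0.163140) = 1.449354
  y ← -0.400000 + (0.46/6)·(k1 + 2k2 + 2k3 + k4) = 0.157098
y(1.46) ≈ 0.1571

0.1571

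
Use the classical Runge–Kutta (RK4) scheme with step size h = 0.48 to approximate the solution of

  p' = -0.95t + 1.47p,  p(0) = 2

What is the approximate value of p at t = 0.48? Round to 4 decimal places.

RK4: k1 = f(t_n, p_n); k2 = f(t_n + h/2, p_n + (h/2)·k1); k3 = f(t_n + h/2, p_n + (h/2)·k2); k4 = f(t_n + h, p_n + h·k3); p_{n+1} = p_n + (h/6)·(k1 + 2k2 + 2k3 + k4).
t=0.000000, p=2.000000:
  k1 = f(0.000000, 2.000000) = 2.940000
  k2 = f(0.240000, 2.705600) = 3.749232
  k3 = f(0.240000, 2.899816) = 4.034729
  k4 = f(0.480000, 3.936670) = 5.330905
  p ← 2.000000 + (0.48/6)·(k1 + 2k2 + 2k3 + k4) = 3.907106
p(0.48) ≈ 3.9071

3.9071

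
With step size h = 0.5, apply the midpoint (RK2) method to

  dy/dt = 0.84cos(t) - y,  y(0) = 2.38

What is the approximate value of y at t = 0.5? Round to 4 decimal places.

Midpoint: k1 = f(t_n, y_n); k2 = f(t_n + h/2, y_n + (h/2)·k1); y_{n+1} = y_n + h·k2.
t=0.000000, y=2.380000:
  k1 = f(0.000000, 2.380000) = -1.540000
  k2 = f(0.250000, 1.995000) = -1.181114
  y ← 2.380000 + 0.5·(-1.181114) = 1.789443
y(0.5) ≈ 1.7894

1.7894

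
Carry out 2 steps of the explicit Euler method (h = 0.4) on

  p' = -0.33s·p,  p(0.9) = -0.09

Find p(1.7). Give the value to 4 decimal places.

Euler: p_{n+1} = p_n + h·f(s_n, p_n).
s=0.900000, p=-0.090000: f=0.026730 → p ← -0.090000 + 0.4·0.026730 = -0.079308
s=1.300000, p=-0.079308: f=0.034023 → p ← -0.079308 + 0.4·0.034023 = -0.065699
p(1.7) ≈ -0.0657

-0.0657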